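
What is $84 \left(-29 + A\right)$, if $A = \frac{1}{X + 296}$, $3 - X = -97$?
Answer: $- \frac{80381}{33} \approx -2435.8$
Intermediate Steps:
$X = 100$ ($X = 3 - -97 = 3 + 97 = 100$)
$A = \frac{1}{396}$ ($A = \frac{1}{100 + 296} = \frac{1}{396} \approx 0.0025253$)
$84 \left(-29 + A\right) = 84 \left(-29 + \frac{1}{396}\right) = 84 \left(- \frac{11483}{396}\right) = - \frac{80381}{33}$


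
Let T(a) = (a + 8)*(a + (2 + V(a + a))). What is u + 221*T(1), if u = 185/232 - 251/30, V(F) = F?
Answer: 34582259/3480 ≈ 9937.4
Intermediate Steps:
T(a) = (2 + 3*a)*(8 + a) (T(a) = (a + 8)*(a + (2 + (a + a))) = (8 + a)*(a + (2 + 2*a)) = (8 + a)*(2 + 3*a) = (2 + 3*a)*(8 + a))
u = -26341/3480 (u = 185*(1/232) - 251*1/30 = 185/232 - 251/30 = -26341/3480 ≈ -7.5693)
u + 221*T(1) = -26341/3480 + 221*(16 + 3*1² + 26*1) = -26341/3480 + 221*(16 + 3*1 + 26) = -26341/3480 + 221*(16 + 3 + 26) = -26341/3480 + 221*45 = -26341/3480 + 9945 = 34582259/3480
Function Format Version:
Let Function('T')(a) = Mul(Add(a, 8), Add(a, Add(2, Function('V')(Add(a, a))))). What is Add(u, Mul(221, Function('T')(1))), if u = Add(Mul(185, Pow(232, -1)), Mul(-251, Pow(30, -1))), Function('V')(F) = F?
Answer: Rational(34582259, 3480) ≈ 9937.4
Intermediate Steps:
Function('T')(a) = Mul(Add(2, Mul(3, a)), Add(8, a)) (Function('T')(a) = Mul(Add(a, 8), Add(a, Add(2, Add(a, a)))) = Mul(Add(8, a), Add(a, Add(2, Mul(2, a)))) = Mul(Add(8, a), Add(2, Mul(3, a))) = Mul(Add(2, Mul(3, a)), Add(8, a)))
u = Rational(-26341, 3480) (u = Add(Mul(185, Rational(1, 232)), Mul(-251, Rational(1, 30))) = Add(Rational(185, 232), Rational(-251, 30)) = Rational(-26341, 3480) ≈ -7.5693)
Add(u, Mul(221, Function('T')(1))) = Add(Rational(-26341, 3480), Mul(221, Add(16, Mul(3, Pow(1, 2)), Mul(26, 1)))) = Add(Rational(-26341, 3480), Mul(221, Add(16, Mul(3, 1), 26))) = Add(Rational(-26341, 3480), Mul(221, Add(16, 3, 26))) = Add(Rational(-26341, 3480), Mul(221, 45)) = Add(Rational(-26341, 3480), 9945) = Rational(34582259, 3480)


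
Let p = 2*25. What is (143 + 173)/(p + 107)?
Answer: 316/157 ≈ 2.0127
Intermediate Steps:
p = 50
(143 + 173)/(p + 107) = (143 + 173)/(50 + 107) = 316/157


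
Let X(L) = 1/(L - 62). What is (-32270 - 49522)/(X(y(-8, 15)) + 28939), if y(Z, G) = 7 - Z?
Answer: -961056/340033 ≈ -2.8264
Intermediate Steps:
X(L) = 1/(-62 + L)
(-32270 - 49522)/(X(y(-8, 15)) + 28939) = (-32270 - 49522)/(1/(-62 + (7 - 1*(-8))) + 28939) = -81792/(1/(-62 + (7 + 8)) + 28939) = -81792/(1/(-62 + 15) + 28939) = -81792/(1/(-47) + 28939) = -81792/(-1/47 + 28939) = -81792/1360132/47 = -81792*47/1360132 = -961056/340033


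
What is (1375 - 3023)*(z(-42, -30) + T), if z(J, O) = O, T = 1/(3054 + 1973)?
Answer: 248533232/5027 ≈ 49440.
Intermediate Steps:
T = 1/5027 ≈ 0.00019893
(1375 - 3023)*(z(-42, -30) + T) = (1375 - 3023)*(-30 + 1/5027) = -1648*(-150809/5027) = 248533232/5027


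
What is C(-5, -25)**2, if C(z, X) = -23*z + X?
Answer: 8100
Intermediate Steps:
C(z, X) = X - 23*z
C(-5, -25)**2 = (-25 - 23*(-5))**2 = (-25 + 115)**2 = 90**2 = 8100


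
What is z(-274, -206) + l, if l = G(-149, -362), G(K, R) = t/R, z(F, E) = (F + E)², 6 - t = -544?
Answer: 41702125/181 ≈ 2.3040e+5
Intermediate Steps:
t = 550 (t = 6 - 1*(-544) = 6 + 544 = 550)
z(F, E) = (E + F)²
G(K, R) = 550/R
l = -275/181 (l = 550/(-362) = 550*(-1/362) = -275/181 ≈ -1.5193)
z(-274, -206) + l = (-206 - 274)² - 275/181 = (-480)² - 275/181 = 230400 - 275/181 = 41702125/181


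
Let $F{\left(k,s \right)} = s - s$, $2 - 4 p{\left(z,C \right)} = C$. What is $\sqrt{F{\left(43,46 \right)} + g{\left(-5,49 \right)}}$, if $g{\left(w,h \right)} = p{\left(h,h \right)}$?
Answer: $\frac{i \sqrt{47}}{2} \approx 3.4278 i$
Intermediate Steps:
$p{\left(z,C \right)} = \frac{1}{2} - \frac{C}{4}$
$F{\left(k,s \right)} = 0$
$g{\left(w,h \right)} = \frac{1}{2} - \frac{h}{4}$
$\sqrt{F{\left(43,46 \right)} + g{\left(-5,49 \right)}} = \sqrt{0 + \left(\frac{1}{2} - \frac{49}{4}\right)} = \sqrt{0 - \frac{47}{4}} = \sqrt{- \frac{47}{4}} = \frac{i \sqrt{47}}{2}$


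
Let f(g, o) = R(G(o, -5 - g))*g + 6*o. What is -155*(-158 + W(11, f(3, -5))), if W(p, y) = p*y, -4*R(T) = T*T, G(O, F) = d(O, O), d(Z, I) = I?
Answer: 430435/4 ≈ 1.0761e+5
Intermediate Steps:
G(O, F) = O
R(T) = -T²/4 (R(T) = -T*T/4 = -T²/4)
f(g, o) = 6*o - g*o²/4 (f(g, o) = (-o²/4)*g + 6*o = -g*o²/4 + 6*o = 6*o - g*o²/4)
-155*(-158 + W(11, f(3, -5))) = -155*(-158 + 11*((¼)*(-5)*(24 - 1*3*(-5)))) = -155*(-158 + 11*((¼)*(-5)*(24 + 15))) = -155*(-158 + 11*((¼)*(-5)*39)) = -155*(-158 + 11*(-195/4)) = -155*(-158 - 2145/4) = -155*(-2777/4) = 430435/4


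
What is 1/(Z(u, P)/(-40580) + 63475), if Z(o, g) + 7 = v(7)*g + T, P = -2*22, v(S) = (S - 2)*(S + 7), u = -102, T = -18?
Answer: 8116/515163721 ≈ 1.5754e-5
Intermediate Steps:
v(S) = (-2 + S)*(7 + S)
P = -44
Z(o, g) = -25 + 70*g (Z(o, g) = -7 + ((-14 + 7² + 5*7)*g - 18) = -7 + ((-14 + 49 + 35)*g - 18) = -7 + (70*g - 18) = -7 + (-18 + 70*g) = -25 + 70*g)
1/(Z(u, P)/(-40580) + 63475) = 1/((-25 + 70*(-44))/(-40580) + 63475) = 1/((-25 - 3080)*(-1/40580) + 63475) = 1/(-3105*(-1/40580) + 63475) = 1/(621/8116 + 63475) = 1/(515163721/8116) = 8116/515163721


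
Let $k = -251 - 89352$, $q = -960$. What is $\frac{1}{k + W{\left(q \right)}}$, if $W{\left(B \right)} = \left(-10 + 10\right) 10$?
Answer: $- \frac{1}{89603} \approx -1.116 \cdot 10^{-5}$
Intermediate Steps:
$W{\left(B \right)} = 0$ ($W{\left(B \right)} = 0 \cdot 10 = 0$)
$k = -89603$ ($k = -251 - 89352 = -89603$)
$\frac{1}{k + W{\left(q \right)}} = \frac{1}{-89603 + 0} = \frac{1}{-89603} = - \frac{1}{89603}$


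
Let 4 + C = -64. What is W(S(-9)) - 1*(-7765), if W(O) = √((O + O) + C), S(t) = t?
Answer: 7765 + I*√86 ≈ 7765.0 + 9.2736*I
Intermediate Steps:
C = -68 (C = -4 - 64 = -68)
W(O) = √(-68 + 2*O) (W(O) = √((O + O) - 68) = √(2*O - 68) = √(-68 + 2*O))
W(S(-9)) - 1*(-7765) = √(-68 + 2*(-9)) - 1*(-7765) = √(-68 - 18) + 7765 = √(-86) + 7765 = I*√86 + 7765 = 7765 + I*√86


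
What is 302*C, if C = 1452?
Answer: 438504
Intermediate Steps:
302*C = 302*1452 = 438504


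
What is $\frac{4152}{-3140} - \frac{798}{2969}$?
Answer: $- \frac{3708252}{2330665} \approx -1.5911$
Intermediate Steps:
$\frac{4152}{-3140} - \frac{798}{2969} = 4152 \left(- \frac{1}{3140}\right) - \frac{798}{2969} = - \frac{1038}{785} - \frac{798}{2969} = - \frac{3708252}{2330665}$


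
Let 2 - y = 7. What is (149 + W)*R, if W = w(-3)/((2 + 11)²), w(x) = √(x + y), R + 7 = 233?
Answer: 33674 + 452*I*√2/169 ≈ 33674.0 + 3.7824*I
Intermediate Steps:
R = 226 (R = -7 + 233 = 226)
y = -5 (y = 2 - 1*7 = 2 - 7 = -5)
w(x) = √(-5 + x) (w(x) = √(x - 5) = √(-5 + x))
W = 2*I*√2/169 (W = √(-5 - 3)/((2 + 11)²) = √(-8)/(13²) = (2*I*√2)/169 = (2*I*√2)*(1/169) = 2*I*√2/169 ≈ 0.016736*I)
(149 + W)*R = (149 + 2*I*√2/169)*226 = 33674 + 452*I*√2/169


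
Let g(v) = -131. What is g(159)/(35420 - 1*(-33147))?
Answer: -131/68567 ≈ -0.0019105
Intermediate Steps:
g(159)/(35420 - 1*(-33147)) = -131/(35420 - 1*(-33147)) = -131/(35420 + 33147) = -131/68567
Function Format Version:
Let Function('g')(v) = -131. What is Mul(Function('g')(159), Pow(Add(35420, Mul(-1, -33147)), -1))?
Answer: Rational(-131, 68567) ≈ -0.0019105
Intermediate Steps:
Mul(Function('g')(159), Pow(Add(35420, Mul(-1, -33147)), -1)) = Mul(-131, Pow(Add(35420, Mul(-1, -33147)), -1)) = Mul(-131, Pow(Add(35420, 33147), -1)) = Mul(-131, Pow(68567, -1)) = Mul(-131, Rational(1, 68567)) = Rational(-131, 68567)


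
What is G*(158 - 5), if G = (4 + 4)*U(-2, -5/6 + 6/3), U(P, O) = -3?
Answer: -3672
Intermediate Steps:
G = -24 (G = (4 + 4)*(-3) = 8*(-3) = -24)
G*(158 - 5) = -24*(158 - 5) = -24*153 = -3672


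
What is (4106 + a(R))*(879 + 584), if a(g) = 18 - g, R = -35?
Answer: 6084617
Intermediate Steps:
(4106 + a(R))*(879 + 584) = (4106 + (18 - 1*(-35)))*(879 + 584) = (4106 + (18 + 35))*1463 = (4106 + 53)*1463 = 4159*1463 = 6084617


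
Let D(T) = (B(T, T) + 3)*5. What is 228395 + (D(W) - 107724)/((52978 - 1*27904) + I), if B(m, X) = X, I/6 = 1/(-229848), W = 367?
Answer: 219377287769253/960534791 ≈ 2.2839e+5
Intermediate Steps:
I = -1/38308 (I = 6/(-229848) = 6*(-1/229848) = -1/38308 ≈ -2.6104e-5)
D(T) = 15 + 5*T (D(T) = (T + 3)*5 = (3 + T)*5 = 15 + 5*T)
228395 + (D(W) - 107724)/((52978 - 1*27904) + I) = 228395 + ((15 + 5*367) - 107724)/((52978 - 1*27904) - 1/38308) = 228395 + ((15 + 1835) - 107724)/((52978 - 27904) - 1/38308) = 228395 + (1850 - 107724)/(25074 - 1/38308) = 228395 - 105874/960534791/38308 = 228395 - 105874*38308/960534791 = 228395 - 4055821192/960534791 = 219377287769253/960534791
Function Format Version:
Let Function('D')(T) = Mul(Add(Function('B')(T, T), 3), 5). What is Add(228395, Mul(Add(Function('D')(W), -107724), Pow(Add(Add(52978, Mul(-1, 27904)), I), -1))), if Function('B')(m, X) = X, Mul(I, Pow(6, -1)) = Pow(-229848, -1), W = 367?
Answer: Rational(219377287769253, 960534791) ≈ 2.2839e+5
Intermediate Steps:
I = Rational(-1, 38308) (I = Mul(6, Pow(-229848, -1)) = Mul(6, Rational(-1, 229848)) = Rational(-1, 38308) ≈ -2.6104e-5)
Function('D')(T) = Add(15, Mul(5, T)) (Function('D')(T) = Mul(Add(T, 3), 5) = Mul(Add(3, T), 5) = Add(15, Mul(5, T)))
Add(228395, Mul(Add(Function('D')(W), -107724), Pow(Add(Add(52978, Mul(-1, 27904)), I), -1))) = Add(228395, Mul(Add(Add(15, Mul(5, 367)), -107724), Pow(Add(Add(52978, Mul(-1, 27904)), Rational(-1, 38308)), -1))) = Add(228395, Mul(Add(Add(15, 1835), -107724), Pow(Add(Add(52978, -27904), Rational(-1, 38308)), -1))) = Add(228395, Mul(Add(1850, -107724), Pow(Add(25074, Rational(-1, 38308)), -1))) = Add(228395, Mul(-105874, Pow(Rational(960534791, 38308), -1))) = Add(228395, Mul(-105874, Rational(38308, 960534791))) = Add(228395, Rational(-4055821192, 960534791)) = Rational(219377287769253, 960534791)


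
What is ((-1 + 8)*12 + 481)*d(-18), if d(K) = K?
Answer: -10170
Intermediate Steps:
((-1 + 8)*12 + 481)*d(-18) = ((-1 + 8)*12 + 481)*(-18) = (7*12 + 481)*(-18) = (84 + 481)*(-18) = 565*(-18) = -10170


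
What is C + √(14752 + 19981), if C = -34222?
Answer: -34222 + √34733 ≈ -34036.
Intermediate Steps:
C + √(14752 + 19981) = -34222 + √(14752 + 19981) = -34222 + √34733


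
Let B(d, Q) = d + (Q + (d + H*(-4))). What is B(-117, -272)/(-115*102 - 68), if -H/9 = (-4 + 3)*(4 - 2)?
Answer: 17/347 ≈ 0.048991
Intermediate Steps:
H = 18 (H = -9*(-4 + 3)*(4 - 2) = -(-9)*2 = -9*(-2) = 18)
B(d, Q) = -72 + Q + 2*d (B(d, Q) = d + (Q + (d + 18*(-4))) = d + (Q + (d - 72)) = d + (Q + (-72 + d)) = d + (-72 + Q + d) = -72 + Q + 2*d)
B(-117, -272)/(-115*102 - 68) = (-72 - 272 + 2*(-117))/(-115*102 - 68) = (-72 - 272 - 234)/(-11730 - 68) = -578/(-11798) = -578*(-1/11798) = 17/347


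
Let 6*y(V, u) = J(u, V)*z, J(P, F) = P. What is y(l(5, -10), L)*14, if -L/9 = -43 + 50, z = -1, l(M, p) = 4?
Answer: 147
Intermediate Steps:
L = -63 (L = -9*(-43 + 50) = -9*7 = -63)
y(V, u) = -u/6 (y(V, u) = (u*(-1))/6 = (-u)/6 = -u/6)
y(l(5, -10), L)*14 = -⅙*(-63)*14 = (21/2)*14 = 147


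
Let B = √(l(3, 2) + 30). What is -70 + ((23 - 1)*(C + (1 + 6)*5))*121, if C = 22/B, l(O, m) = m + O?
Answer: 93100 + 58564*√35/35 ≈ 1.0300e+5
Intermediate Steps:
l(O, m) = O + m
B = √35 (B = √((3 + 2) + 30) = √(5 + 30) = √35 ≈ 5.9161)
C = 22*√35/35 (C = 22/(√35) = 22*(√35/35) = 22*√35/35 ≈ 3.7187)
-70 + ((23 - 1)*(C + (1 + 6)*5))*121 = -70 + ((23 - 1)*(22*√35/35 + (1 + 6)*5))*121 = -70 + (22*(22*√35/35 + 7*5))*121 = -70 + (22*(22*√35/35 + 35))*121 = -70 + (22*(35 + 22*√35/35))*121 = -70 + (770 + 484*√35/35)*121 = -70 + (93170 + 58564*√35/35) = 93100 + 58564*√35/35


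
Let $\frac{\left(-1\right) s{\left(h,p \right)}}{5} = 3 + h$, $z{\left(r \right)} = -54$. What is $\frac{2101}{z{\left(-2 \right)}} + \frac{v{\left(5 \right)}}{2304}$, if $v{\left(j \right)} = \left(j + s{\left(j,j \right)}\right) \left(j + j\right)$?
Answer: $- \frac{134989}{3456} \approx -39.059$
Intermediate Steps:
$s{\left(h,p \right)} = -15 - 5 h$ ($s{\left(h,p \right)} = - 5 \left(3 + h\right) = -15 - 5 h$)
$v{\left(j \right)} = 2 j \left(-15 - 4 j\right)$ ($v{\left(j \right)} = \left(j - \left(15 + 5 j\right)\right) \left(j + j\right) = \left(-15 - 4 j\right) 2 j = 2 j \left(-15 - 4 j\right)$)
$\frac{2101}{z{\left(-2 \right)}} + \frac{v{\left(5 \right)}}{2304} = \frac{2101}{-54} + \frac{\left(-2\right) 5 \left(15 + 4 \cdot 5\right)}{2304} = 2101 \left(- \frac{1}{54}\right) + \left(-2\right) 5 \left(15 + 20\right) \frac{1}{2304} = - \frac{2101}{54} + \left(-2\right) 5 \cdot 35 \cdot \frac{1}{2304} = - \frac{2101}{54} - \frac{175}{1152} = - \frac{134989}{3456}$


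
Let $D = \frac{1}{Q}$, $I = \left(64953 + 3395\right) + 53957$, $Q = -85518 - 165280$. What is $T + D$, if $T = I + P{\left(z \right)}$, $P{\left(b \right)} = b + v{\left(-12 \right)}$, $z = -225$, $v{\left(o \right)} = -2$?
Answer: $\frac{30616918243}{250798} \approx 1.2208 \cdot 10^{5}$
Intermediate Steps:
$Q = -250798$
$P{\left(b \right)} = -2 + b$ ($P{\left(b \right)} = b - 2 = -2 + b$)
$I = 122305$ ($I = 68348 + 53957 = 122305$)
$D = - \frac{1}{250798}$ ($D = \frac{1}{-250798} = - \frac{1}{250798} \approx -3.9873 \cdot 10^{-6}$)
$T = 122078$ ($T = 122305 - 227 = 122078$)
$T + D = 122078 - \frac{1}{250798} = \frac{30616918243}{250798}$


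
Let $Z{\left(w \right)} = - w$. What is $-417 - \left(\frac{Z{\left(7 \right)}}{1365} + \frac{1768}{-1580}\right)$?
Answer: $- \frac{6406568}{15405} \approx -415.88$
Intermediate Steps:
$-417 - \left(\frac{Z{\left(7 \right)}}{1365} + \frac{1768}{-1580}\right) = -417 - \left(\frac{\left(-1\right) 7}{1365} + \frac{1768}{-1580}\right) = -417 - \left(\left(-7\right) \frac{1}{1365} + 1768 \left(- \frac{1}{1580}\right)\right) = -417 - \left(- \frac{1}{195} - \frac{442}{395}\right) = -417 - - \frac{17317}{15405} = -417 + \frac{17317}{15405} = - \frac{6406568}{15405}$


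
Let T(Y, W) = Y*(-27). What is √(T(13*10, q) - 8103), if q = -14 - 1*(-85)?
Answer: 7*I*√237 ≈ 107.76*I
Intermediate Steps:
q = 71 (q = -14 + 85 = 71)
T(Y, W) = -27*Y
√(T(13*10, q) - 8103) = √(-351*10 - 8103) = √(-27*130 - 8103) = √(-3510 - 8103) = √(-11613) = 7*I*√237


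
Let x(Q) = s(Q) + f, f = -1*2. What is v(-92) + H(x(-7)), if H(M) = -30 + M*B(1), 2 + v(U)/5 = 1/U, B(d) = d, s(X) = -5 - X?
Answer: -3685/92 ≈ -40.054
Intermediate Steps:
v(U) = -10 + 5/U
f = -2
x(Q) = -7 - Q (x(Q) = (-5 - Q) - 2 = -7 - Q)
H(M) = -30 + M (H(M) = -30 + M*1 = -30 + M)
v(-92) + H(x(-7)) = (-10 + 5/(-92)) + (-30 + (-7 - 1*(-7))) = (-10 + 5*(-1/92)) + (-30 + (-7 + 7)) = (-10 - 5/92) + (-30 + 0) = -925/92 - 30 = -3685/92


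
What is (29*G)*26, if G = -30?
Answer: -22620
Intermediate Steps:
(29*G)*26 = (29*(-30))*26 = -870*26 = -22620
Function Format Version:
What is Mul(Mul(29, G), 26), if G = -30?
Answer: -22620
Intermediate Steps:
Mul(Mul(29, G), 26) = Mul(Mul(29, -30), 26) = Mul(-870, 26) = -22620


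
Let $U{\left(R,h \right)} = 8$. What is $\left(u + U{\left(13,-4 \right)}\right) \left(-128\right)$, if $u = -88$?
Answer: $10240$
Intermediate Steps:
$\left(u + U{\left(13,-4 \right)}\right) \left(-128\right) = \left(-88 + 8\right) \left(-128\right) = \left(-80\right) \left(-128\right) = 10240$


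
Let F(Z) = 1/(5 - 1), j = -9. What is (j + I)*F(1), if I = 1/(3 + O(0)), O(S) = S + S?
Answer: -13/6 ≈ -2.1667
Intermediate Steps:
F(Z) = ¼ (F(Z) = 1/4 = ¼)
O(S) = 2*S
I = ⅓ (I = 1/(3 + 2*0) = 1/(3 + 0) = 1/3 = ⅓ ≈ 0.33333)
(j + I)*F(1) = (-9 + ⅓)*(¼) = -26/3*¼ = -13/6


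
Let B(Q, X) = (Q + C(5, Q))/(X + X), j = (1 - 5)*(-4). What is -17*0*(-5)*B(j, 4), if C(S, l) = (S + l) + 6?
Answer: 0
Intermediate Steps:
C(S, l) = 6 + S + l
j = 16 (j = -4*(-4) = 16)
B(Q, X) = (11 + 2*Q)/(2*X) (B(Q, X) = (Q + (6 + 5 + Q))/(X + X) = (Q + (11 + Q))/((2*X)) = (11 + 2*Q)*(1/(2*X)) = (11 + 2*Q)/(2*X))
-17*0*(-5)*B(j, 4) = -17*0*(-5)*(11/2 + 16)/4 = -0*(¼)*(43/2) = -0*43/8 = -17*0 = 0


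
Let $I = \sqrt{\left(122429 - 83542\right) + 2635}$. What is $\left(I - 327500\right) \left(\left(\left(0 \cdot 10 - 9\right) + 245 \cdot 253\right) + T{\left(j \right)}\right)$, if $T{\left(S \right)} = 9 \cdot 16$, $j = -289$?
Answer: $-20344300000 + 62120 \sqrt{41522} \approx -2.0332 \cdot 10^{10}$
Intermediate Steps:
$T{\left(S \right)} = 144$
$I = \sqrt{41522}$ ($I = \sqrt{\left(122429 - 83542\right) + 2635} = \sqrt{38887 + 2635} = \sqrt{41522} \approx 203.77$)
$\left(I - 327500\right) \left(\left(\left(0 \cdot 10 - 9\right) + 245 \cdot 253\right) + T{\left(j \right)}\right) = \left(\sqrt{41522} - 327500\right) \left(\left(\left(0 \cdot 10 - 9\right) + 245 \cdot 253\right) + 144\right) = \left(-327500 + \sqrt{41522}\right) \left(\left(\left(0 - 9\right) + 61985\right) + 144\right) = \left(-327500 + \sqrt{41522}\right) \left(\left(-9 + 61985\right) + 144\right) = \left(-327500 + \sqrt{41522}\right) \left(61976 + 144\right) = \left(-327500 + \sqrt{41522}\right) 62120 = -20344300000 + 62120 \sqrt{41522}$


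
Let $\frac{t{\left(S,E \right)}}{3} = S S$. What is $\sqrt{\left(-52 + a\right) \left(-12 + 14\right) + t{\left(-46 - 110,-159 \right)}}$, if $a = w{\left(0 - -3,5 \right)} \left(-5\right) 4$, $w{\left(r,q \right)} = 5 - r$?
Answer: $2 \sqrt{18206} \approx 269.86$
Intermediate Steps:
$t{\left(S,E \right)} = 3 S^{2}$ ($t{\left(S,E \right)} = 3 S S = 3 S^{2}$)
$a = -40$ ($a = \left(5 - \left(0 - -3\right)\right) \left(-5\right) 4 = \left(5 - \left(0 + 3\right)\right) \left(-5\right) 4 = \left(5 - 3\right) \left(-5\right) 4 = 2 \left(-5\right) 4 = \left(-10\right) 4 = -40$)
$\sqrt{\left(-52 + a\right) \left(-12 + 14\right) + t{\left(-46 - 110,-159 \right)}} = \sqrt{\left(-52 - 40\right) \left(-12 + 14\right) + 3 \left(-46 - 110\right)^{2}} = \sqrt{\left(-92\right) 2 + 3 \left(-46 - 110\right)^{2}} = \sqrt{-184 + 3 \left(-156\right)^{2}} = \sqrt{-184 + 3 \cdot 24336} = \sqrt{-184 + 73008} = \sqrt{72824} = 2 \sqrt{18206}$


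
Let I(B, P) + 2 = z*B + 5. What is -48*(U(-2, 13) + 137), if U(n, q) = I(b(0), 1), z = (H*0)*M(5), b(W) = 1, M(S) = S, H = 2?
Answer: -6720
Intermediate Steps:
z = 0 (z = (2*0)*5 = 0*5 = 0)
I(B, P) = 3 (I(B, P) = -2 + (0*B + 5) = -2 + (0 + 5) = -2 + 5 = 3)
U(n, q) = 3
-48*(U(-2, 13) + 137) = -48*(3 + 137) = -48*140 = -6720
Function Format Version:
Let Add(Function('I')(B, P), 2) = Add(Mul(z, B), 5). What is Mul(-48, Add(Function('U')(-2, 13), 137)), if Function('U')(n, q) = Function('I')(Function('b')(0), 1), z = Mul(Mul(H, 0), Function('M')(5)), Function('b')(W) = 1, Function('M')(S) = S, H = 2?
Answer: -6720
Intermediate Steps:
z = 0 (z = Mul(Mul(2, 0), 5) = Mul(0, 5) = 0)
Function('I')(B, P) = 3 (Function('I')(B, P) = Add(-2, Add(Mul(0, B), 5)) = Add(-2, Add(0, 5)) = Add(-2, 5) = 3)
Function('U')(n, q) = 3
Mul(-48, Add(Function('U')(-2, 13), 137)) = Mul(-48, Add(3, 137)) = Mul(-48, 140) = -6720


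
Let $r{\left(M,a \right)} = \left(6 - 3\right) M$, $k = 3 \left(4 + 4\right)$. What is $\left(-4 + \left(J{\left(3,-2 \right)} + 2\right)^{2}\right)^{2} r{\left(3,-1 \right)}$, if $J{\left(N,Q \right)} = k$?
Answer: $4064256$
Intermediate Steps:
$k = 24$ ($k = 3 \cdot 8 = 24$)
$J{\left(N,Q \right)} = 24$
$r{\left(M,a \right)} = 3 M$
$\left(-4 + \left(J{\left(3,-2 \right)} + 2\right)^{2}\right)^{2} r{\left(3,-1 \right)} = \left(-4 + \left(24 + 2\right)^{2}\right)^{2} \cdot 3 \cdot 3 = \left(-4 + 26^{2}\right)^{2} \cdot 9 = \left(-4 + 676\right)^{2} \cdot 9 = 672^{2} \cdot 9 = 451584 \cdot 9 = 4064256$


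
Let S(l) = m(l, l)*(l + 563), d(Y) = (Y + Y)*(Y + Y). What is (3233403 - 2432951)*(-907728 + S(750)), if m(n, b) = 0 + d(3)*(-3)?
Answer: -840099988464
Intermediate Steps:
d(Y) = 4*Y² (d(Y) = (2*Y)*(2*Y) = 4*Y²)
m(n, b) = -108 (m(n, b) = 0 + (4*3²)*(-3) = 0 + (4*9)*(-3) = 0 + 36*(-3) = 0 - 108 = -108)
S(l) = -60804 - 108*l (S(l) = -108*(l + 563) = -108*(563 + l) = -60804 - 108*l)
(3233403 - 2432951)*(-907728 + S(750)) = (3233403 - 2432951)*(-907728 + (-60804 - 108*750)) = 800452*(-907728 + (-60804 - 81000)) = 800452*(-907728 - 141804) = 800452*(-1049532) = -840099988464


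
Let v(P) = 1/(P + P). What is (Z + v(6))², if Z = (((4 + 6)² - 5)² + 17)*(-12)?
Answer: 1695326390209/144 ≈ 1.1773e+10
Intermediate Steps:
v(P) = 1/(2*P)
Z = -108504 (Z = ((10² - 5)² + 17)*(-12) = ((100 - 5)² + 17)*(-12) = (95² + 17)*(-12) = (9025 + 17)*(-12) = 9042*(-12) = -108504)
(Z + v(6))² = (-108504 + (½)/6)² = (-108504 + (½)*(⅙))² = (-108504 + 1/12)² = (-1302047/12)² = 1695326390209/144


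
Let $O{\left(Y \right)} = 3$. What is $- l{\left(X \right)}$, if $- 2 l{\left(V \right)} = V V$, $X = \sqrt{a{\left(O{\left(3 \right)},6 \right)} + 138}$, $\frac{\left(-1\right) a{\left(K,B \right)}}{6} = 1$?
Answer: $66$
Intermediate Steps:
$a{\left(K,B \right)} = -6$ ($a{\left(K,B \right)} = \left(-6\right) 1 = -6$)
$X = 2 \sqrt{33}$ ($X = \sqrt{-6 + 138} = \sqrt{132} = 2 \sqrt{33} \approx 11.489$)
$l{\left(V \right)} = - \frac{V^{2}}{2}$ ($l{\left(V \right)} = - \frac{V V}{2} = - \frac{V^{2}}{2}$)
$- l{\left(X \right)} = - \frac{\left(-1\right) \left(2 \sqrt{33}\right)^{2}}{2} = - \frac{\left(-1\right) 132}{2} = \left(-1\right) \left(-66\right) = 66$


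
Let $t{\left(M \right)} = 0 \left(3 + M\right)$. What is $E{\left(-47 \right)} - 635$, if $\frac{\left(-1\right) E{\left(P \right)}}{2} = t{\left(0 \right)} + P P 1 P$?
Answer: $207011$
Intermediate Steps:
$t{\left(M \right)} = 0$
$E{\left(P \right)} = - 2 P^{3}$ ($E{\left(P \right)} = - 2 \left(0 + P P 1 P\right) = - 2 \left(0 + P P P\right) = - 2 \left(0 + P P^{2}\right) = - 2 \left(0 + P^{3}\right) = - 2 P^{3}$)
$E{\left(-47 \right)} - 635 = - 2 \left(-47\right)^{3} - 635 = \left(-2\right) \left(-103823\right) - 635 = 207646 - 635 = 207011$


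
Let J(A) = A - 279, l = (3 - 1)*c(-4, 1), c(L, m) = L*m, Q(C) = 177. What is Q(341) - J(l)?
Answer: 464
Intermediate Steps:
l = -8 (l = (3 - 1)*(-4*1) = 2*(-4) = -8)
J(A) = -279 + A
Q(341) - J(l) = 177 - (-279 - 8) = 177 - 1*(-287) = 177 + 287 = 464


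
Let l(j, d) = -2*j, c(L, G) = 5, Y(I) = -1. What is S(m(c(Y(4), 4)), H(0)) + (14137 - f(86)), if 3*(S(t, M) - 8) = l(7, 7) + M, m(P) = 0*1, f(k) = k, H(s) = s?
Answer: 42163/3 ≈ 14054.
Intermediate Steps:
m(P) = 0
S(t, M) = 10/3 + M/3 (S(t, M) = 8 + (-2*7 + M)/3 = 8 + (-14 + M)/3 = 8 + (-14/3 + M/3) = 10/3 + M/3)
S(m(c(Y(4), 4)), H(0)) + (14137 - f(86)) = (10/3 + (⅓)*0) + (14137 - 1*86) = (10/3 + 0) + (14137 - 86) = 10/3 + 14051 = 42163/3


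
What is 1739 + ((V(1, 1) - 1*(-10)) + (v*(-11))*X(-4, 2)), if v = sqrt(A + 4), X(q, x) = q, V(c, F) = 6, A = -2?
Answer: 1755 + 44*sqrt(2) ≈ 1817.2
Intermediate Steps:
v = sqrt(2) (v = sqrt(-2 + 4) = sqrt(2) ≈ 1.4142)
1739 + ((V(1, 1) - 1*(-10)) + (v*(-11))*X(-4, 2)) = 1739 + ((6 - 1*(-10)) + (sqrt(2)*(-11))*(-4)) = 1739 + ((6 + 10) - 11*sqrt(2)*(-4)) = 1739 + (16 + 44*sqrt(2)) = 1755 + 44*sqrt(2)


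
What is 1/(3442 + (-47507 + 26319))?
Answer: -1/17746 ≈ -5.6351e-5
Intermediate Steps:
1/(3442 + (-47507 + 26319)) = 1/(3442 - 21188) = 1/(-17746) = -1/17746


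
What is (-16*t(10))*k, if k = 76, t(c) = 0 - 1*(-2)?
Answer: -2432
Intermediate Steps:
t(c) = 2 (t(c) = 0 + 2 = 2)
(-16*t(10))*k = -16*2*76 = -32*76 = -2432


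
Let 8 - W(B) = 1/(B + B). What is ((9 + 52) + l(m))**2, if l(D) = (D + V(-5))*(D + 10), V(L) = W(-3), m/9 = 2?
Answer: 5669161/9 ≈ 6.2991e+5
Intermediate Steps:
m = 18 (m = 9*2 = 18)
W(B) = 8 - 1/(2*B) (W(B) = 8 - 1/(B + B) = 8 - 1/(2*B))
V(L) = 49/6 (V(L) = 8 - 1/2/(-3) = 8 - 1/2*(-1/3) = 8 + 1/6 = 49/6)
l(D) = (10 + D)*(49/6 + D) (l(D) = (D + 49/6)*(D + 10) = (49/6 + D)*(10 + D) = (10 + D)*(49/6 + D))
((9 + 52) + l(m))**2 = ((9 + 52) + (245/3 + 18**2 + (109/6)*18))**2 = (61 + (245/3 + 324 + 327))**2 = (61 + 2198/3)**2 = (2381/3)**2 = 5669161/9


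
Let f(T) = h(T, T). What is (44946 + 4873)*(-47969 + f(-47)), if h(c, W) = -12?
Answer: -2390365439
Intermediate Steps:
f(T) = -12
(44946 + 4873)*(-47969 + f(-47)) = (44946 + 4873)*(-47969 - 12) = 49819*(-47981) = -2390365439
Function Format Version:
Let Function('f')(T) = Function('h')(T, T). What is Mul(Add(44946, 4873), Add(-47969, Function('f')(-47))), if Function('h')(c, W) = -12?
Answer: -2390365439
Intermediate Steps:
Function('f')(T) = -12
Mul(Add(44946, 4873), Add(-47969, Function('f')(-47))) = Mul(Add(44946, 4873), Add(-47969, -12)) = Mul(49819, -47981) = -2390365439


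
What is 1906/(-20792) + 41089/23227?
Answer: 405025913/241467892 ≈ 1.6773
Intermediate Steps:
1906/(-20792) + 41089/23227 = 1906*(-1/20792) + 41089*(1/23227) = -953/10396 + 41089/23227 = 405025913/241467892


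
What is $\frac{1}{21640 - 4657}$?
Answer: $\frac{1}{16983} \approx 5.8882 \cdot 10^{-5}$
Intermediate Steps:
$\frac{1}{21640 - 4657} = \frac{1}{16983}$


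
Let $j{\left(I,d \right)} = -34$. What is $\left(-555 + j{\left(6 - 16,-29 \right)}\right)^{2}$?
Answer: $346921$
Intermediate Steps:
$\left(-555 + j{\left(6 - 16,-29 \right)}\right)^{2} = \left(-555 - 34\right)^{2} = \left(-589\right)^{2} = 346921$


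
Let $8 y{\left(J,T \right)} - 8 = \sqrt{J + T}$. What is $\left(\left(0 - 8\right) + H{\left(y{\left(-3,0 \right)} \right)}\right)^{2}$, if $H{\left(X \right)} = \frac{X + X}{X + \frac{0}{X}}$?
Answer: $36$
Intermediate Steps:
$y{\left(J,T \right)} = 1 + \frac{\sqrt{J + T}}{8}$
$H{\left(X \right)} = 2$ ($H{\left(X \right)} = \frac{2 X}{X + 0} = \frac{2 X}{X} = 2$)
$\left(\left(0 - 8\right) + H{\left(y{\left(-3,0 \right)} \right)}\right)^{2} = \left(\left(0 - 8\right) + 2\right)^{2} = \left(-8 + 2\right)^{2} = \left(-6\right)^{2} = 36$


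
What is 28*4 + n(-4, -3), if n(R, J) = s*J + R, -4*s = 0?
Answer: 108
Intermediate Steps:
s = 0 (s = -1/4*0 = 0)
n(R, J) = R (n(R, J) = 0*J + R = 0 + R = R)
28*4 + n(-4, -3) = 28*4 - 4 = 112 - 4 = 108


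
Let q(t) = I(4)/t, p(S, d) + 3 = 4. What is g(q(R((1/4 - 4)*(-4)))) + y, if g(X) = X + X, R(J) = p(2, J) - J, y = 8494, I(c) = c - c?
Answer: 8494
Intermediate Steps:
p(S, d) = 1 (p(S, d) = -3 + 4 = 1)
I(c) = 0
R(J) = 1 - J
q(t) = 0 (q(t) = 0/t = 0)
g(X) = 2*X
g(q(R((1/4 - 4)*(-4)))) + y = 2*0 + 8494 = 0 + 8494 = 8494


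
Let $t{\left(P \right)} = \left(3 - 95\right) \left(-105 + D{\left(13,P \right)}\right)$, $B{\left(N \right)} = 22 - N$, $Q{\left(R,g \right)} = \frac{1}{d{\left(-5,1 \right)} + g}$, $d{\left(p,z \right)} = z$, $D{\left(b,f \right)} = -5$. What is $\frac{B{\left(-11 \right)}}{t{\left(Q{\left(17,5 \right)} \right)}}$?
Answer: $\frac{3}{920} \approx 0.0032609$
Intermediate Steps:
$Q{\left(R,g \right)} = \frac{1}{1 + g}$
$t{\left(P \right)} = 10120$ ($t{\left(P \right)} = \left(3 - 95\right) \left(-105 - 5\right) = \left(-92\right) \left(-110\right) = 10120$)
$\frac{B{\left(-11 \right)}}{t{\left(Q{\left(17,5 \right)} \right)}} = \frac{22 - -11}{10120} = \left(22 + 11\right) \frac{1}{10120} = 33 \cdot \frac{1}{10120} = \frac{3}{920}$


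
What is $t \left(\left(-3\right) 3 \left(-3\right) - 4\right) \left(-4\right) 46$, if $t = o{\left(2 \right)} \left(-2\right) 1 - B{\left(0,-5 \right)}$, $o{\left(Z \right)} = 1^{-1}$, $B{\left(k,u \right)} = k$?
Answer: $8464$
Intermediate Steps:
$o{\left(Z \right)} = 1$
$t = -2$ ($t = 1 \left(-2\right) 1 - 0 = \left(-2\right) 1 + 0 = -2 + 0 = -2$)
$t \left(\left(-3\right) 3 \left(-3\right) - 4\right) \left(-4\right) 46 = - 2 \left(\left(-3\right) 3 \left(-3\right) - 4\right) \left(-4\right) 46 = - 2 \left(\left(-9\right) \left(-3\right) - 4\right) \left(-4\right) 46 = - 2 \left(27 - 4\right) \left(-4\right) 46 = - 2 \cdot 23 \left(-4\right) 46 = \left(-2\right) \left(-92\right) 46 = 184 \cdot 46 = 8464$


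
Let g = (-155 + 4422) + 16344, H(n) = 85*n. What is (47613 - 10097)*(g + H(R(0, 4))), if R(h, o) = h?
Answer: 773242276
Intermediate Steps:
g = 20611 (g = 4267 + 16344 = 20611)
(47613 - 10097)*(g + H(R(0, 4))) = (47613 - 10097)*(20611 + 85*0) = 37516*(20611 + 0) = 37516*20611 = 773242276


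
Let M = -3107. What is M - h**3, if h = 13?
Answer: -5304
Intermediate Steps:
M - h**3 = -3107 - 1*13**3 = -3107 - 1*2197 = -3107 - 2197 = -5304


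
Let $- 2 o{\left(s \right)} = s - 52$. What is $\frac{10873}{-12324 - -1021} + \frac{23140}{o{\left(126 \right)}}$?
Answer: $- \frac{261953721}{418211} \approx -626.37$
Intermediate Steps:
$o{\left(s \right)} = 26 - \frac{s}{2}$ ($o{\left(s \right)} = - \frac{s - 52}{2} = - \frac{-52 + s}{2} = 26 - \frac{s}{2}$)
$\frac{10873}{-12324 - -1021} + \frac{23140}{o{\left(126 \right)}} = \frac{10873}{-12324 - -1021} + \frac{23140}{26 - 63} = \frac{10873}{-12324 + 1021} + \frac{23140}{26 - 63} = \frac{10873}{-11303} + \frac{23140}{-37} = 10873 \left(- \frac{1}{11303}\right) + 23140 \left(- \frac{1}{37}\right) = - \frac{10873}{11303} - \frac{23140}{37} = - \frac{261953721}{418211}$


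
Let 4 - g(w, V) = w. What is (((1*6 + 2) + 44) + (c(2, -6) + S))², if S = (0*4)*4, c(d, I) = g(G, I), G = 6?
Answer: 2500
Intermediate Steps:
g(w, V) = 4 - w
c(d, I) = -2 (c(d, I) = 4 - 1*6 = 4 - 6 = -2)
S = 0 (S = 0*4 = 0)
(((1*6 + 2) + 44) + (c(2, -6) + S))² = (((1*6 + 2) + 44) + (-2 + 0))² = (((6 + 2) + 44) - 2)² = ((8 + 44) - 2)² = (52 - 2)² = 50² = 2500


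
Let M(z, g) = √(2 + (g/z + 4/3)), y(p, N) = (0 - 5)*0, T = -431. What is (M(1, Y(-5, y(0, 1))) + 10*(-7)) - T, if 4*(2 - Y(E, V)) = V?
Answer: 361 + 4*√3/3 ≈ 363.31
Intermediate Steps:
y(p, N) = 0 (y(p, N) = -5*0 = 0)
Y(E, V) = 2 - V/4
M(z, g) = √(10/3 + g/z) (M(z, g) = √(2 + (g/z + 4*(⅓))) = √(2 + (g/z + 4/3)) = √(2 + (4/3 + g/z)) = √(10/3 + g/z))
(M(1, Y(-5, y(0, 1))) + 10*(-7)) - T = (√(30 + 9*(2 - ¼*0)/1)/3 + 10*(-7)) - 1*(-431) = (√(30 + 9*(2 + 0)*1)/3 - 70) + 431 = (√(30 + 9*2*1)/3 - 70) + 431 = (√(30 + 18)/3 - 70) + 431 = (√48/3 - 70) + 431 = ((4*√3)/3 - 70) + 431 = (4*√3/3 - 70) + 431 = (-70 + 4*√3/3) + 431 = 361 + 4*√3/3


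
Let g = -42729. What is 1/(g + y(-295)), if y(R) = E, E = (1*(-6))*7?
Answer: -1/42771 ≈ -2.3380e-5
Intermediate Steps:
E = -42 (E = -6*7 = -42)
y(R) = -42
1/(g + y(-295)) = 1/(-42729 - 42) = 1/(-42771) = -1/42771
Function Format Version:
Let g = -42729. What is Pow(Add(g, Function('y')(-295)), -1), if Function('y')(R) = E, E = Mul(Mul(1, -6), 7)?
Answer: Rational(-1, 42771) ≈ -2.3380e-5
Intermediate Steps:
E = -42 (E = Mul(-6, 7) = -42)
Function('y')(R) = -42
Pow(Add(g, Function('y')(-295)), -1) = Pow(Add(-42729, -42), -1) = Pow(-42771, -1) = Rational(-1, 42771)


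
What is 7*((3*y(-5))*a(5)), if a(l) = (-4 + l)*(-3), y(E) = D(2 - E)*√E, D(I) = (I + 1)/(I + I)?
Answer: -36*I*√5 ≈ -80.498*I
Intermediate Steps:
D(I) = (1 + I)/(2*I) (D(I) = (1 + I)/((2*I)) = (1 + I)*(1/(2*I)) = (1 + I)/(2*I))
y(E) = √E*(3 - E)/(2*(2 - E)) (y(E) = ((1 + (2 - E))/(2*(2 - E)))*√E = ((3 - E)/(2*(2 - E)))*√E = √E*(3 - E)/(2*(2 - E)))
a(l) = 12 - 3*l
7*((3*y(-5))*a(5)) = 7*((3*(√(-5)*(-3 - 5)/(2*(-2 - 5))))*(12 - 3*5)) = 7*((3*((½)*(I*√5)*(-8)/(-7)))*(12 - 15)) = 7*((3*((½)*(I*√5)*(-⅐)*(-8)))*(-3)) = 7*((3*(4*I*√5/7))*(-3)) = 7*((12*I*√5/7)*(-3)) = 7*(-36*I*√5/7) = -36*I*√5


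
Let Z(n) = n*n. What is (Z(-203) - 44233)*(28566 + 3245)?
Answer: -96196464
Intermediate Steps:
Z(n) = n²
(Z(-203) - 44233)*(28566 + 3245) = ((-203)² - 44233)*(28566 + 3245) = (41209 - 44233)*31811 = -3024*31811 = -96196464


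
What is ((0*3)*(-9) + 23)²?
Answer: 529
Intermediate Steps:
((0*3)*(-9) + 23)² = (0*(-9) + 23)² = (0 + 23)² = 23² = 529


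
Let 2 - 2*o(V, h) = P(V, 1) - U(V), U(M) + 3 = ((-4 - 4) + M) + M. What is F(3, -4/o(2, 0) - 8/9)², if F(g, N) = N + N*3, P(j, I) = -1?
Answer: 1600/81 ≈ 19.753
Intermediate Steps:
U(M) = -11 + 2*M (U(M) = -3 + (((-4 - 4) + M) + M) = -3 + ((-8 + M) + M) = -3 + (-8 + 2*M) = -11 + 2*M)
o(V, h) = -4 + V (o(V, h) = 1 - (-1 - (-11 + 2*V))/2 = 1 - (-1 + (11 - 2*V))/2 = 1 - (10 - 2*V)/2 = 1 + (-5 + V) = -4 + V)
F(g, N) = 4*N (F(g, N) = N + 3*N = 4*N)
F(3, -4/o(2, 0) - 8/9)² = (4*(-4/(-4 + 2) - 8/9))² = (4*(-4/(-2) - 8*⅑))² = (4*(-4*(-½) - 8/9))² = (4*(2 - 8/9))² = (4*(10/9))² = (40/9)² = 1600/81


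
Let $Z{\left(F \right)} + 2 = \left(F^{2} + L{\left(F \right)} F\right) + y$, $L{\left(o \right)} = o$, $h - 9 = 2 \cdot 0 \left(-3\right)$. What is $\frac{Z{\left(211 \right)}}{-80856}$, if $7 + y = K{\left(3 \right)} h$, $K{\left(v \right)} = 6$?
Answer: $- \frac{89087}{80856} \approx -1.1018$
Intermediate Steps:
$h = 9$ ($h = 9 + 2 \cdot 0 \left(-3\right) = 9 + 0 \left(-3\right) = 9 + 0 = 9$)
$y = 47$ ($y = -7 + 6 \cdot 9 = -7 + 54 = 47$)
$Z{\left(F \right)} = 45 + 2 F^{2}$ ($Z{\left(F \right)} = -2 + \left(\left(F^{2} + F F\right) + 47\right) = -2 + \left(\left(F^{2} + F^{2}\right) + 47\right) = -2 + \left(2 F^{2} + 47\right) = -2 + \left(47 + 2 F^{2}\right) = 45 + 2 F^{2}$)
$\frac{Z{\left(211 \right)}}{-80856} = \frac{45 + 2 \cdot 211^{2}}{-80856} = \left(45 + 2 \cdot 44521\right) \left(- \frac{1}{80856}\right) = \left(45 + 89042\right) \left(- \frac{1}{80856}\right) = 89087 \left(- \frac{1}{80856}\right) = - \frac{89087}{80856}$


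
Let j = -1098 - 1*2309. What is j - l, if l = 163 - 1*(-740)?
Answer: -4310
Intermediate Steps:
j = -3407 (j = -1098 - 2309 = -3407)
l = 903 (l = 163 + 740 = 903)
j - l = -3407 - 1*903 = -3407 - 903 = -4310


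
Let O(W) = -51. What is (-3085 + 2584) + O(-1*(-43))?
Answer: -552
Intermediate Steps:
(-3085 + 2584) + O(-1*(-43)) = (-3085 + 2584) - 51 = -501 - 51 = -552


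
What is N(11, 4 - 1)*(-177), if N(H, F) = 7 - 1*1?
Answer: -1062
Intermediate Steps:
N(H, F) = 6 (N(H, F) = 7 - 1 = 6)
N(11, 4 - 1)*(-177) = 6*(-177) = -1062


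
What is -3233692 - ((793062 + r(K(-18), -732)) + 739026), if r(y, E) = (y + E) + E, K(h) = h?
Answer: -4764298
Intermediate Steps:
r(y, E) = y + 2*E (r(y, E) = (E + y) + E = y + 2*E)
-3233692 - ((793062 + r(K(-18), -732)) + 739026) = -3233692 - ((793062 + (-18 + 2*(-732))) + 739026) = -3233692 - ((793062 + (-18 - 1464)) + 739026) = -3233692 - ((793062 - 1482) + 739026) = -3233692 - (791580 + 739026) = -3233692 - 1*1530606 = -3233692 - 1530606 = -4764298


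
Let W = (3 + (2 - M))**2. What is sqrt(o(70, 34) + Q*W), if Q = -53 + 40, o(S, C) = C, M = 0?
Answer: I*sqrt(291) ≈ 17.059*I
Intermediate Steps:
W = 25 (W = (3 + (2 - 1*0))**2 = (3 + (2 + 0))**2 = (3 + 2)**2 = 5**2 = 25)
Q = -13
sqrt(o(70, 34) + Q*W) = sqrt(34 - 13*25) = sqrt(34 - 325) = sqrt(-291) = I*sqrt(291)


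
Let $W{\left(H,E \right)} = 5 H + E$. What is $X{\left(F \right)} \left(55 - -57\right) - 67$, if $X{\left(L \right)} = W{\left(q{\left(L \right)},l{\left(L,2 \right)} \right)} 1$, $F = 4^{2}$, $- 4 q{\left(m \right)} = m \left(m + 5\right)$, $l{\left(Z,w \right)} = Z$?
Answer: $-45315$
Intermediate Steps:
$q{\left(m \right)} = - \frac{m \left(5 + m\right)}{4}$ ($q{\left(m \right)} = - \frac{m \left(m + 5\right)}{4} = - \frac{m \left(5 + m\right)}{4}$)
$F = 16$
$W{\left(H,E \right)} = E + 5 H$
$X{\left(L \right)} = L - \frac{5 L \left(5 + L\right)}{4}$ ($X{\left(L \right)} = \left(L + 5 \left(- \frac{L \left(5 + L\right)}{4}\right)\right) 1 = \left(L - \frac{5 L \left(5 + L\right)}{4}\right) 1 = L - \frac{5 L \left(5 + L\right)}{4}$)
$X{\left(F \right)} \left(55 - -57\right) - 67 = \frac{1}{4} \cdot 16 \left(-21 - 80\right) \left(55 - -57\right) - 67 = \frac{1}{4} \cdot 16 \left(-21 - 80\right) \left(55 + 57\right) - 67 = \frac{1}{4} \cdot 16 \left(-101\right) 112 - 67 = \left(-404\right) 112 - 67 = -45248 - 67 = -45315$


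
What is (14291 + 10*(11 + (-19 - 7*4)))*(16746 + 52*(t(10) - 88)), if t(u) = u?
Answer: 176784390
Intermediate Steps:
(14291 + 10*(11 + (-19 - 7*4)))*(16746 + 52*(t(10) - 88)) = (14291 + 10*(11 + (-19 - 7*4)))*(16746 + 52*(10 - 88)) = (14291 + 10*(11 + (-19 - 1*28)))*(16746 + 52*(-78)) = (14291 + 10*(11 + (-19 - 28)))*(16746 - 4056) = (14291 + 10*(11 - 47))*12690 = (14291 + 10*(-36))*12690 = (14291 - 360)*12690 = 13931*12690 = 176784390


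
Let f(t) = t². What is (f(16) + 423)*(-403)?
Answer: -273637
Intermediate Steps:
(f(16) + 423)*(-403) = (16² + 423)*(-403) = (256 + 423)*(-403) = 679*(-403) = -273637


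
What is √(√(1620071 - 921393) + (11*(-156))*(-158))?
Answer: √(271128 + √698678) ≈ 521.50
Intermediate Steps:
√(√(1620071 - 921393) + (11*(-156))*(-158)) = √(√698678 - 1716*(-158)) = √(√698678 + 271128) = √(271128 + √698678)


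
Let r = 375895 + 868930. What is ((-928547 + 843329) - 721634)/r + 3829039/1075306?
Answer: 3898870676463/1338567791450 ≈ 2.9127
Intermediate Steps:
r = 1244825
((-928547 + 843329) - 721634)/r + 3829039/1075306 = ((-928547 + 843329) - 721634)/1244825 + 3829039/1075306 = (-85218 - 721634)*(1/1244825) + 3829039*(1/1075306) = -806852*1/1244825 + 3829039/1075306 = -806852/1244825 + 3829039/1075306 = 3898870676463/1338567791450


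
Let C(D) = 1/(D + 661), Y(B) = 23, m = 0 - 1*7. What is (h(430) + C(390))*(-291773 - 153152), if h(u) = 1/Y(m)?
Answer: -477849450/24173 ≈ -19768.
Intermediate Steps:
m = -7 (m = 0 - 7 = -7)
C(D) = 1/(661 + D)
h(u) = 1/23
(h(430) + C(390))*(-291773 - 153152) = (1/23 + 1/(661 + 390))*(-291773 - 153152) = (1/23 + 1/1051)*(-444925) = (1074/24173)*(-444925) = -477849450/24173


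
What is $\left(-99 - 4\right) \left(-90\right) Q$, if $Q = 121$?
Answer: $1121670$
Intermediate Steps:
$\left(-99 - 4\right) \left(-90\right) Q = \left(-99 - 4\right) \left(-90\right) 121 = \left(-103\right) \left(-90\right) 121 = 9270 \cdot 121 = 1121670$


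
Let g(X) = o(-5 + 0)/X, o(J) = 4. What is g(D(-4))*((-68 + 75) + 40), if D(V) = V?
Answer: -47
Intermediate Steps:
g(X) = 4/X
g(D(-4))*((-68 + 75) + 40) = (4/(-4))*((-68 + 75) + 40) = (4*(-1/4))*(7 + 40) = -1*47 = -47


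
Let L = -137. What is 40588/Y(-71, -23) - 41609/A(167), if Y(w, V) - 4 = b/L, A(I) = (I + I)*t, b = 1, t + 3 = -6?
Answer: 16737791459/1644282 ≈ 10179.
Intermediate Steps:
t = -9 (t = -3 - 6 = -9)
A(I) = -18*I (A(I) = (I + I)*(-9) = (2*I)*(-9) = -18*I)
Y(w, V) = 547/137 (Y(w, V) = 4 + 1/(-137) = 4 + 1*(-1/137) = 4 - 1/137 = 547/137)
40588/Y(-71, -23) - 41609/A(167) = 40588/(547/137) - 41609/((-18*167)) = 40588*(137/547) - 41609/(-3006) = 5560556/547 - 41609*(-1/3006) = 5560556/547 + 41609/3006 = 16737791459/1644282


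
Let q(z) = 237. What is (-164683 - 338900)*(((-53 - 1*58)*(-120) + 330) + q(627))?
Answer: -6993257121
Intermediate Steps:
(-164683 - 338900)*(((-53 - 1*58)*(-120) + 330) + q(627)) = (-164683 - 338900)*(((-53 - 1*58)*(-120) + 330) + 237) = -503583*(((-53 - 58)*(-120) + 330) + 237) = -503583*((-111*(-120) + 330) + 237) = -503583*((13320 + 330) + 237) = -503583*(13650 + 237) = -503583*13887 = -6993257121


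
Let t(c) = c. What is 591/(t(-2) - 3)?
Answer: -591/5 ≈ -118.20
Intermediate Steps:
591/(t(-2) - 3) = 591/(-2 - 3) = 591/(-5) = -1/5*591 = -591/5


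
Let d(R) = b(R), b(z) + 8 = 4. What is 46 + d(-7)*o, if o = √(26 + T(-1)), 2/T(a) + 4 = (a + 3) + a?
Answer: 46 - 8*√57/3 ≈ 25.867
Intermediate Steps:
b(z) = -4 (b(z) = -8 + 4 = -4)
d(R) = -4
T(a) = 2/(-1 + 2*a) (T(a) = 2/(-4 + ((a + 3) + a)) = 2/(-4 + ((3 + a) + a)) = 2/(-4 + (3 + 2*a)) = 2/(-1 + 2*a))
o = 2*√57/3 (o = √(26 + 2/(-1 + 2*(-1))) = √(26 + 2/(-1 - 2)) = √(26 + 2/(-3)) = √(26 + 2*(-⅓)) = √(26 - ⅔) = √(76/3) = 2*√57/3 ≈ 5.0332)
46 + d(-7)*o = 46 - 8*√57/3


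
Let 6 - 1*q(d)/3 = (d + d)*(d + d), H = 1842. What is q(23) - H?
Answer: -8172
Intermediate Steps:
q(d) = 18 - 12*d² (q(d) = 18 - 3*(d + d)*(d + d) = 18 - 3*2*d*2*d = 18 - 12*d²)
q(23) - H = (18 - 12*23²) - 1*1842 = (18 - 12*529) - 1842 = (18 - 6348) - 1842 = -6330 - 1842 = -8172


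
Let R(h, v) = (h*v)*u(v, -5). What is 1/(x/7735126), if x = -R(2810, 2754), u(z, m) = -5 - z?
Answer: 3867563/10675591830 ≈ 0.00036228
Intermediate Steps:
R(h, v) = h*v*(-5 - v) (R(h, v) = (h*v)*(-5 - v) = h*v*(-5 - v))
x = 21351183660 (x = -(-1)*2810*2754*(5 + 2754) = -(-1)*2810*2754*2759 = -1*(-21351183660) = 21351183660)
1/(x/7735126) = 1/(21351183660/7735126) = 1/(21351183660*(1/7735126)) = 1/(10675591830/3867563) = 3867563/10675591830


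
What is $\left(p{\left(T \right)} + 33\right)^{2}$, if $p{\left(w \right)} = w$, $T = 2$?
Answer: $1225$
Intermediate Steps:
$\left(p{\left(T \right)} + 33\right)^{2} = \left(2 + 33\right)^{2} = 35^{2} = 1225$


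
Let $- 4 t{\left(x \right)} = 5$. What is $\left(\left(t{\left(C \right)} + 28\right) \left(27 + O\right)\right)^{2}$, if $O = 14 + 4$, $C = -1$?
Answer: $\frac{23184225}{16} \approx 1.449 \cdot 10^{6}$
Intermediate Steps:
$t{\left(x \right)} = - \frac{5}{4}$ ($t{\left(x \right)} = \left(- \frac{1}{4}\right) 5 = - \frac{5}{4}$)
$O = 18$
$\left(\left(t{\left(C \right)} + 28\right) \left(27 + O\right)\right)^{2} = \left(\left(- \frac{5}{4} + 28\right) \left(27 + 18\right)\right)^{2} = \left(\frac{107}{4} \cdot 45\right)^{2} = \left(\frac{4815}{4}\right)^{2} = \frac{23184225}{16}$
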